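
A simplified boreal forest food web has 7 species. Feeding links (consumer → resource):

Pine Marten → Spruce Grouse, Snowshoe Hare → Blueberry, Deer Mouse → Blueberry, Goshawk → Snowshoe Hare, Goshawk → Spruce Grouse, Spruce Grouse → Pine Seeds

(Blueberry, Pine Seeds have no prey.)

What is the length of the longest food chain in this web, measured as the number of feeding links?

2 links

One longest chain: Pine Seeds → Spruce Grouse → Pine Marten.
It has 3 species and 2 links.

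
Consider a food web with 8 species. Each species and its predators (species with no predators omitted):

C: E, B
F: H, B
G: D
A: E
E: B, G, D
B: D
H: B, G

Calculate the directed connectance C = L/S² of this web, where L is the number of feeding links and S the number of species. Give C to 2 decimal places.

C = 0.19

The web has S = 8 species and L = 12 feeding links.
C = L / S² = 12 / 64 = 0.1875 ≈ 0.19.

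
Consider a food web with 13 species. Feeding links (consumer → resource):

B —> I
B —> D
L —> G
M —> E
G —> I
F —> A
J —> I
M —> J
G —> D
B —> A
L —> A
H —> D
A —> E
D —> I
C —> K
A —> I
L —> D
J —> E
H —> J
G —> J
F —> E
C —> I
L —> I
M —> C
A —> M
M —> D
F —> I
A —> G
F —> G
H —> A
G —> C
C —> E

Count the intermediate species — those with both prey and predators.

Intermediate species (has both prey and predators): J, C, D, M, G, A.
Count: 6.

6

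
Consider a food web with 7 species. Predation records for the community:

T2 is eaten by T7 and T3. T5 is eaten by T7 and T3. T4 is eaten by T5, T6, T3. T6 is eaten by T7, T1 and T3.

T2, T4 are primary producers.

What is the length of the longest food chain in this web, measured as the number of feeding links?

One longest chain: T4 → T5 → T7.
It has 3 species and 2 links.

2 links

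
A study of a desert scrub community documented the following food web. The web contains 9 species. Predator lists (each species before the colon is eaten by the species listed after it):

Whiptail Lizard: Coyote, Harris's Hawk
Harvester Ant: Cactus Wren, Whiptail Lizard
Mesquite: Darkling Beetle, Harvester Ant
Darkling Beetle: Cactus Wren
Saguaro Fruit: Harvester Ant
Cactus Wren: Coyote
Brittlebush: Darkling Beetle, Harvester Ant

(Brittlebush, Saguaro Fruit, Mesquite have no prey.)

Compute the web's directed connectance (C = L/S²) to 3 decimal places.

C = 0.136

The web has S = 9 species and L = 11 feeding links.
C = L / S² = 11 / 81 = 0.1358 ≈ 0.136.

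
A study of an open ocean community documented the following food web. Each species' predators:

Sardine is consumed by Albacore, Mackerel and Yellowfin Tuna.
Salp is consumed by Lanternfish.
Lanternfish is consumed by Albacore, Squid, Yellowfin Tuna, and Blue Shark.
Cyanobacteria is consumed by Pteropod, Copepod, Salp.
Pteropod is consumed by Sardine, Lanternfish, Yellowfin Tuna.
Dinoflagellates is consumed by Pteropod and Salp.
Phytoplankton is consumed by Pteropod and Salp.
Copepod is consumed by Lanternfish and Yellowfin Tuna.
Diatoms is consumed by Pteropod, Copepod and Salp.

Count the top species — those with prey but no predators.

Top species (has prey, but nothing eats it): Albacore, Squid, Yellowfin Tuna, Blue Shark, Mackerel.
Count: 5.

5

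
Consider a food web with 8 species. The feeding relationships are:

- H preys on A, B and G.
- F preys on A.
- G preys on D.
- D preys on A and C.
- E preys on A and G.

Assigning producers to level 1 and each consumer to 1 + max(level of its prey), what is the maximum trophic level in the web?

4

Producers (level 1): A, B, C.
A → D → G → E gives E level 4.
No species has a prey at level 4, so no species reaches level 5.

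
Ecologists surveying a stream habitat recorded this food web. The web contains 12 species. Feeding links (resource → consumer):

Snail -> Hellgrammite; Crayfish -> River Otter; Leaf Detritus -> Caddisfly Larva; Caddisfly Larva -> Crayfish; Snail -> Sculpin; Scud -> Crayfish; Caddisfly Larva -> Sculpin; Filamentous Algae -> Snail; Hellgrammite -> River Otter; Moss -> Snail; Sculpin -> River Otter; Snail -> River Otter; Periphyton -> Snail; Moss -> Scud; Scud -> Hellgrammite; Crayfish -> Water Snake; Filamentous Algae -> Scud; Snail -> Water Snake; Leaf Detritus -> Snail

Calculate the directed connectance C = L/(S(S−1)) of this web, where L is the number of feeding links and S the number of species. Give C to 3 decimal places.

The web has S = 12 species and L = 19 feeding links.
C = L / (S(S−1)) = 19 / 132 = 0.1439 ≈ 0.144.

C = 0.144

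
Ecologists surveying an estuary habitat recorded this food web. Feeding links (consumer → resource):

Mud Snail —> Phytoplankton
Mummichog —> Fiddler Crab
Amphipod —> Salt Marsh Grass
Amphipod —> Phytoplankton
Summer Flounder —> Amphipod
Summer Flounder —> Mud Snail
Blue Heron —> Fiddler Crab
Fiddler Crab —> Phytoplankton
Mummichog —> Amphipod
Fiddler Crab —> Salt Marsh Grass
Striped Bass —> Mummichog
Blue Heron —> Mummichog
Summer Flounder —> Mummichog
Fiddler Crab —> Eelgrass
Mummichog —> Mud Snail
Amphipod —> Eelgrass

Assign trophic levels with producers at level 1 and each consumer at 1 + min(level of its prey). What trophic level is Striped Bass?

Trophic level 4

Phytoplankton is a producer → level 1.
Mud Snail eats Phytoplankton → level 2.
Mummichog eats Mud Snail → level 3.
Striped Bass eats Mummichog → level 4.
No prey of Striped Bass is below level 3, so 4 is the minimum.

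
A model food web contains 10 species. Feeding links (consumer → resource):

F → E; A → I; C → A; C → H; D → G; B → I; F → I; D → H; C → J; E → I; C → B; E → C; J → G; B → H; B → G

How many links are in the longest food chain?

4 links

One longest chain: I → A → C → E → F.
It has 5 species and 4 links.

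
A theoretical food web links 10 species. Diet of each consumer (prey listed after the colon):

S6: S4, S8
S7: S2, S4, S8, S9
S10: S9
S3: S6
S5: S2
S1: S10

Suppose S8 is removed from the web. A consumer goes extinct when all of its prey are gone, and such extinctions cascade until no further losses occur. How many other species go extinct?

0

Remove S8.
Every predator of it retains at least one other prey: S7 still has S2, S4, S9; S6 still has S4.
No consumer loses all prey, so no secondary extinctions occur.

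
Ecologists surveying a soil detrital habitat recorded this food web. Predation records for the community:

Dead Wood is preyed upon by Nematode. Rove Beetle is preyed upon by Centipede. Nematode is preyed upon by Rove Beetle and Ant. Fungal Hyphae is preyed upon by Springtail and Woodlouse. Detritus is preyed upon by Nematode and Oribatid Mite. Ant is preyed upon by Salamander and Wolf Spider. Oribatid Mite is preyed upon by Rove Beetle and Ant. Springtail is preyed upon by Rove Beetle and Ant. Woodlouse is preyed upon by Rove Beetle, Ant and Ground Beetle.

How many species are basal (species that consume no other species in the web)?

3

Basal species (no prey listed): Dead Wood, Detritus, Fungal Hyphae.
Count: 3.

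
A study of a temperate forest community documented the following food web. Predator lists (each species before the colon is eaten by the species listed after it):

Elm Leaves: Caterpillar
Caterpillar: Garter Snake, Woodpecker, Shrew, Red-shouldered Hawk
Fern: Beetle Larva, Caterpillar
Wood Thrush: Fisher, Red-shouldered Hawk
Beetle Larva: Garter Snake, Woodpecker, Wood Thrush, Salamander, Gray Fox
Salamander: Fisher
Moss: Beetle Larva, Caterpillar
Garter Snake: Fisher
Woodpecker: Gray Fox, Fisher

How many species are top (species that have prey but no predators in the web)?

4

Top species (has prey, but nothing eats it): Shrew, Gray Fox, Fisher, Red-shouldered Hawk.
Count: 4.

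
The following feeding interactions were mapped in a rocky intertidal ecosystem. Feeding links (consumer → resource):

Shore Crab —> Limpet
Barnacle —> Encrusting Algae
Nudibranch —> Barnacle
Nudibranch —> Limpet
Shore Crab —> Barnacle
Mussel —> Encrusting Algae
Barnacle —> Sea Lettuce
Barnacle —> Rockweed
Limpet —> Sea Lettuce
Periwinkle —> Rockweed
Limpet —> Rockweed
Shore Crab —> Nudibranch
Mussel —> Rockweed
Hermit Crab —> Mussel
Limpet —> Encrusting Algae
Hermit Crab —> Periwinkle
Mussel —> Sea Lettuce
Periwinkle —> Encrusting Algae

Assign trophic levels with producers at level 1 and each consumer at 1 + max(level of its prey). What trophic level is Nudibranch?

Trophic level 3

Encrusting Algae is a producer → level 1.
Barnacle eats Encrusting Algae (level 1); other prey at levels: Rockweed 1, Sea Lettuce 1 → level 2.
Nudibranch eats Barnacle (level 2); other prey at levels: Limpet 2 → level 3.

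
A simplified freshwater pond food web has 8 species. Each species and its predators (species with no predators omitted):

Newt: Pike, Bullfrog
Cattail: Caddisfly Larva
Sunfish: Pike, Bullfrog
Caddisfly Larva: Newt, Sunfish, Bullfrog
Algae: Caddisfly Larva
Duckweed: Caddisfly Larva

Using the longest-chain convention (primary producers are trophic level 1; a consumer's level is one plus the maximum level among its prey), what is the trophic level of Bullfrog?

Trophic level 4

Cattail is a producer → level 1.
Caddisfly Larva eats Cattail (level 1); other prey at levels: Duckweed 1, Algae 1 → level 2.
Newt eats Caddisfly Larva → level 3.
Bullfrog eats Newt (level 3); other prey at levels: Caddisfly Larva 2, Sunfish 3 → level 4.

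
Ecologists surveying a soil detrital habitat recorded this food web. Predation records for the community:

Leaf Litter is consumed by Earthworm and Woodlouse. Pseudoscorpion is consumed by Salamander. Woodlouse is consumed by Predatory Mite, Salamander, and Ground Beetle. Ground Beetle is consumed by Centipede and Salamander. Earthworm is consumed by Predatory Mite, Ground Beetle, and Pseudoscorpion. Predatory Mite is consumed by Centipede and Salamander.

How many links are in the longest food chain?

3 links

One longest chain: Leaf Litter → Earthworm → Ground Beetle → Salamander.
It has 4 species and 3 links.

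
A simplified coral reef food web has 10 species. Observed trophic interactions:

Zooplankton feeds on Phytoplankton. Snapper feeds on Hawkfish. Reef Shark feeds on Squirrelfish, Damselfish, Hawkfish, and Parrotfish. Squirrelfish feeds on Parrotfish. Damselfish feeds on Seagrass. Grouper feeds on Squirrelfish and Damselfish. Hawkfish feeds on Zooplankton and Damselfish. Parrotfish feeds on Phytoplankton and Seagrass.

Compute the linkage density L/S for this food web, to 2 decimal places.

L/S = 1.40

There are L = 14 links among S = 10 species.
L/S = 14/10 = 1.4000 ≈ 1.40.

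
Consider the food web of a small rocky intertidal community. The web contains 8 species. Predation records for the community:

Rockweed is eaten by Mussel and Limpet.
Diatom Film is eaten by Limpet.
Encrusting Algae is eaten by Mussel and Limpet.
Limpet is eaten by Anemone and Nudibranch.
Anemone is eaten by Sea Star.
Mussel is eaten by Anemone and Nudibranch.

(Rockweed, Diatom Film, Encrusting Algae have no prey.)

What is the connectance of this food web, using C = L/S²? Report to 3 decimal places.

C = 0.156

The web has S = 8 species and L = 10 feeding links.
C = L / S² = 10 / 64 = 0.1562 ≈ 0.156.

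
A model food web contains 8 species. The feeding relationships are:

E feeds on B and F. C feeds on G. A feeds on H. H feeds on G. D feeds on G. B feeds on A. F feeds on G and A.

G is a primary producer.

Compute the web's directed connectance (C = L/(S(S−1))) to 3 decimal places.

C = 0.161

The web has S = 8 species and L = 9 feeding links.
C = L / (S(S−1)) = 9 / 56 = 0.1607 ≈ 0.161.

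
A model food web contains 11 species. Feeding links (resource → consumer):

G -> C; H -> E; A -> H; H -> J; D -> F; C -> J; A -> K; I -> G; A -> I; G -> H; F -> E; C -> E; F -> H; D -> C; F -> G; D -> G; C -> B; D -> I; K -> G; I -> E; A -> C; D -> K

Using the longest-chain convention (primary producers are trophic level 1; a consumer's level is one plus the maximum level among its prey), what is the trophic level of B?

A is a producer → level 1.
K eats A (level 1); other prey at levels: D 1 → level 2.
G eats K (level 2); other prey at levels: D 1, I 2, F 2 → level 3.
C eats G (level 3); other prey at levels: A 1, D 1 → level 4.
B eats C → level 5.

Trophic level 5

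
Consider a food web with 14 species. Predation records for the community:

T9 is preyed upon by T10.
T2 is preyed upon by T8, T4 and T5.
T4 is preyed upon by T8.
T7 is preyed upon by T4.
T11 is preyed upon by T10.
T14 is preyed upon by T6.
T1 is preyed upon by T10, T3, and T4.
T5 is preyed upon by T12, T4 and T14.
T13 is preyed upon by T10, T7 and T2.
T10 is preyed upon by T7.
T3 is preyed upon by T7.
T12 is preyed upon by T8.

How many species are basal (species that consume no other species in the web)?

Basal species (no prey listed): T11, T13, T1, T9.
Count: 4.

4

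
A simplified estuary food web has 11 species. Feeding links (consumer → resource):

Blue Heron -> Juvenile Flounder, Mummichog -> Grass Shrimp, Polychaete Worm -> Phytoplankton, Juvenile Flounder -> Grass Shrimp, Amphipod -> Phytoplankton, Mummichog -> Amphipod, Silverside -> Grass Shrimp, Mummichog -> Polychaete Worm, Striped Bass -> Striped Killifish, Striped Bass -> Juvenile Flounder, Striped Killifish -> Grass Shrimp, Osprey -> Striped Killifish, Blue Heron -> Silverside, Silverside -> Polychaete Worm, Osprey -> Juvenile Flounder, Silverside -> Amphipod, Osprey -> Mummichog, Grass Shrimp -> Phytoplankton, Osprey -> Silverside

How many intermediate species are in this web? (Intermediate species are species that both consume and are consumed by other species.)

7

Intermediate species (has both prey and predators): Grass Shrimp, Polychaete Worm, Amphipod, Silverside, Juvenile Flounder, Striped Killifish, Mummichog.
Count: 7.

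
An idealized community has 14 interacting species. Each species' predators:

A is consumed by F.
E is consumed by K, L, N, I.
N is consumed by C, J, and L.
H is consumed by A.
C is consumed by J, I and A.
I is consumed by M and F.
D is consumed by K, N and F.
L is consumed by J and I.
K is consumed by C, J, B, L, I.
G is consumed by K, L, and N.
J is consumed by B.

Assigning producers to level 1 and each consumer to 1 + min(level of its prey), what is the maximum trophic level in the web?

Producers (level 1): G, E, D, H.
Following each consumer down to its lowest-level prey: G → K → J (levels 1 through 3).
All prey of J (K 2, N 2, L 2, C 3) are at level 2 or above, so J is at level 1 + 2 = 3.
Every consumer has at least one prey at level 2 or below, so none exceeds level 3.

3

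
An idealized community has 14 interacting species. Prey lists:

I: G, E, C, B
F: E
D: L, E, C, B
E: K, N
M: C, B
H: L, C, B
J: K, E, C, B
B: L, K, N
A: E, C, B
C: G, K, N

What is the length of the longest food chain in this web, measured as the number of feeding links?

One longest chain: G → C → H.
It has 3 species and 2 links.

2 links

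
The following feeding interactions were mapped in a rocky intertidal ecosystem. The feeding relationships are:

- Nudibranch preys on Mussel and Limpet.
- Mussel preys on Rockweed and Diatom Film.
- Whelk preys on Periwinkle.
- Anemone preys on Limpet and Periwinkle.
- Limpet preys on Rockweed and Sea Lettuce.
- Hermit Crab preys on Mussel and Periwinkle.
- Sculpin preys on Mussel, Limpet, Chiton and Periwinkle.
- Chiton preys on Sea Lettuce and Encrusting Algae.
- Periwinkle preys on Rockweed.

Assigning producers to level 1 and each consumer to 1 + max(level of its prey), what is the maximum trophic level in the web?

Producers (level 1): Encrusting Algae, Sea Lettuce, Rockweed, Diatom Film.
Rockweed → Mussel → Nudibranch gives Nudibranch level 3.
No species has a prey at level 3, so no species reaches level 4.

3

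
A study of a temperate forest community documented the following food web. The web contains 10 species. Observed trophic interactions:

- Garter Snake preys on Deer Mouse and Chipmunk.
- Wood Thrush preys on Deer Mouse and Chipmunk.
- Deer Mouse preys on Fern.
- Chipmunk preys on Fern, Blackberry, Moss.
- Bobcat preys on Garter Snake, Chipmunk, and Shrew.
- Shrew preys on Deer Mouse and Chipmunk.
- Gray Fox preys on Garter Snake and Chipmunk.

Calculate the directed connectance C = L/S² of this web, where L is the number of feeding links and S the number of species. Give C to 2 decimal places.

The web has S = 10 species and L = 15 feeding links.
C = L / S² = 15 / 100 = 0.1500 ≈ 0.15.

C = 0.15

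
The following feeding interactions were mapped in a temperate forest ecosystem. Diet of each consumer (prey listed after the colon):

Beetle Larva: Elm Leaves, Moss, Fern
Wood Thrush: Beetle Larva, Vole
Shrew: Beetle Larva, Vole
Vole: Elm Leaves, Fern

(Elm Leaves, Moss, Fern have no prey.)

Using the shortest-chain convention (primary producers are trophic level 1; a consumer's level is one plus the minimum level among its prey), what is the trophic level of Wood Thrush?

Elm Leaves is a producer → level 1.
Beetle Larva eats Elm Leaves → level 2.
Wood Thrush eats Beetle Larva → level 3.
No prey of Wood Thrush is below level 2, so 3 is the minimum.

Trophic level 3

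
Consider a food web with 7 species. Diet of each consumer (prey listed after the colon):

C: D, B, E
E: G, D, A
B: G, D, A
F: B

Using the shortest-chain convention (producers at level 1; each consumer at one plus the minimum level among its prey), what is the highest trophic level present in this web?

Producers (level 1): G, D, A.
Following each consumer down to its lowest-level prey: G → B → F (levels 1 through 3).
All prey of F (B 2) are at level 2 or above, so F is at level 1 + 2 = 3.
Every consumer has at least one prey at level 2 or below, so none exceeds level 3.

3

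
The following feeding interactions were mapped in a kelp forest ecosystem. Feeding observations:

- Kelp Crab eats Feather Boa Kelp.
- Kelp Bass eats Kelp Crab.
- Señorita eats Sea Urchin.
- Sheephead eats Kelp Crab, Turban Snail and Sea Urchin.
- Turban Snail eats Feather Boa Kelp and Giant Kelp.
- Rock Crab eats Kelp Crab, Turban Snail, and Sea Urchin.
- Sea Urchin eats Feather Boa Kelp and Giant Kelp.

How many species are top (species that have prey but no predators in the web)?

Top species (has prey, but nothing eats it): Kelp Bass, Rock Crab, Señorita, Sheephead.
Count: 4.

4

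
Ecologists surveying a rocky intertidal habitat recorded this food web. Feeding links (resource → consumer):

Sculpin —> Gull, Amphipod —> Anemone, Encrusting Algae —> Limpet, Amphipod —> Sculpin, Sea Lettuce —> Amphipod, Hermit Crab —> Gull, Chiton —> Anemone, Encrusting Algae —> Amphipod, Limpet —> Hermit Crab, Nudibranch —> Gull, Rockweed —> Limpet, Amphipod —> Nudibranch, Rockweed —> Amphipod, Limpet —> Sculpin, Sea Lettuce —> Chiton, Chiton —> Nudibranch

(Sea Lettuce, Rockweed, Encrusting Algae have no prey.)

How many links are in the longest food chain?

3 links

One longest chain: Sea Lettuce → Amphipod → Sculpin → Gull.
It has 4 species and 3 links.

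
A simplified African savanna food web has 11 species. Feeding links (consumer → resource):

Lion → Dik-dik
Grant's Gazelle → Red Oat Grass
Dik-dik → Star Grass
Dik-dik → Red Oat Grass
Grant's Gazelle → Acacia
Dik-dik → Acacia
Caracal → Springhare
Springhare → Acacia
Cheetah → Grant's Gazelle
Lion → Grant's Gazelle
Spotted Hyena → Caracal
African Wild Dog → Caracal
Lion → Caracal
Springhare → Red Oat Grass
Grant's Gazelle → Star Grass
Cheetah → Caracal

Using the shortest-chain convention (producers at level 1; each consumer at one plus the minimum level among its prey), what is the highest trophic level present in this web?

4

Producers (level 1): Star Grass, Red Oat Grass, Acacia.
Following each consumer down to its lowest-level prey: Red Oat Grass → Springhare → Caracal → Spotted Hyena (levels 1 through 4).
All prey of Spotted Hyena (Caracal 3) are at level 3 or above, so Spotted Hyena is at level 1 + 3 = 4.
Every consumer has at least one prey at level 3 or below, so none exceeds level 4.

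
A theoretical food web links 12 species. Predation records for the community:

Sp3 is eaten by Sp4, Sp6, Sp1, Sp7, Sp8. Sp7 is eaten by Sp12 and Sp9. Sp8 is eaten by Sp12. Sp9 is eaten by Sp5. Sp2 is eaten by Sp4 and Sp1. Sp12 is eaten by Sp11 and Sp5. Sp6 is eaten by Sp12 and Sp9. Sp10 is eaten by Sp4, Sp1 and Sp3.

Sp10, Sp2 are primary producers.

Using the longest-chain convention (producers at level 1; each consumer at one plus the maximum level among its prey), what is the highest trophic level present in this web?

5

Producers (level 1): Sp10, Sp2.
Sp10 → Sp3 → Sp7 → Sp9 → Sp5 gives Sp5 level 5.
No species has a prey at level 5, so no species reaches level 6.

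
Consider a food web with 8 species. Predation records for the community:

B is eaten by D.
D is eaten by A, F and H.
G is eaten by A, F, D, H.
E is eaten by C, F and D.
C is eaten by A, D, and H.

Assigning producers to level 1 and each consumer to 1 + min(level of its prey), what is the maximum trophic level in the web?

2

Producers (level 1): B, G, E.
Following each consumer down to its lowest-level prey: B → D (levels 1 through 2).
All prey of D (B 1, G 1, E 1, C 2) are at level 1 or above, so D is at level 1 + 1 = 2.
Every consumer has at least one prey at level 1 or below, so none exceeds level 2.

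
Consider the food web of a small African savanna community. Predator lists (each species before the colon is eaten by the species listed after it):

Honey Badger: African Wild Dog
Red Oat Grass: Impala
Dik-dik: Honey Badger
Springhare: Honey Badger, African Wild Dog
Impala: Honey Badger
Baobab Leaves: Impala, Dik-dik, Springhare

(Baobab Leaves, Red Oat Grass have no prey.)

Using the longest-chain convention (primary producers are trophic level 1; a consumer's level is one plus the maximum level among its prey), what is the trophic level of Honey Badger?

Baobab Leaves is a producer → level 1.
Impala eats Baobab Leaves (level 1); other prey at levels: Red Oat Grass 1 → level 2.
Honey Badger eats Impala (level 2); other prey at levels: Dik-dik 2, Springhare 2 → level 3.

Trophic level 3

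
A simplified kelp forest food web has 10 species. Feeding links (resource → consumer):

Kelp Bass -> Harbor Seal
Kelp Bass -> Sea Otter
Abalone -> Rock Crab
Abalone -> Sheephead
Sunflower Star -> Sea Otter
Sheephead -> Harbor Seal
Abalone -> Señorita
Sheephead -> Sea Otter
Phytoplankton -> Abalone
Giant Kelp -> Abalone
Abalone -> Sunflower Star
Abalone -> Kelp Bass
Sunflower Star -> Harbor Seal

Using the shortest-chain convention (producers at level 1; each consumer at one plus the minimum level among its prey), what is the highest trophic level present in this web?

Producers (level 1): Phytoplankton, Giant Kelp.
Following each consumer down to its lowest-level prey: Phytoplankton → Abalone → Sunflower Star → Harbor Seal (levels 1 through 4).
All prey of Harbor Seal (Sunflower Star 3, Kelp Bass 3, Sheephead 3) are at level 3 or above, so Harbor Seal is at level 1 + 3 = 4.
Every consumer has at least one prey at level 3 or below, so none exceeds level 4.

4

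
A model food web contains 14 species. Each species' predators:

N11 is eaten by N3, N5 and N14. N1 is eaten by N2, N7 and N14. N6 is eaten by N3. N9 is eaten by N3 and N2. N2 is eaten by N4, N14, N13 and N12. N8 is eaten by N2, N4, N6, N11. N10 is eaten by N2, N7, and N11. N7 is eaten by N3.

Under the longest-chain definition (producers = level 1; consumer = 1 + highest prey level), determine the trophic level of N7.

N10 is a producer → level 1.
N7 eats N10 (level 1); other prey at levels: N1 1 → level 2.

Trophic level 2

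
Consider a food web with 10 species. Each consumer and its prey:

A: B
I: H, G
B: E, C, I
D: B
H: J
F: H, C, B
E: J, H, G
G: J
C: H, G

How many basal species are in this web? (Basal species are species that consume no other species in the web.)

1

Basal species (no prey listed): J.
Count: 1.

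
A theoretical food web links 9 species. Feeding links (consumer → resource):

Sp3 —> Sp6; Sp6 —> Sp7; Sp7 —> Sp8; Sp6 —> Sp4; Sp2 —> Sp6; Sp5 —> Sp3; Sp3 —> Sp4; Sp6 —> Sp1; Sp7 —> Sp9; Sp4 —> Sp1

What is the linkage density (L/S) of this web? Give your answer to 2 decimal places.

L/S = 1.11

There are L = 10 links among S = 9 species.
L/S = 10/9 = 1.1111 ≈ 1.11.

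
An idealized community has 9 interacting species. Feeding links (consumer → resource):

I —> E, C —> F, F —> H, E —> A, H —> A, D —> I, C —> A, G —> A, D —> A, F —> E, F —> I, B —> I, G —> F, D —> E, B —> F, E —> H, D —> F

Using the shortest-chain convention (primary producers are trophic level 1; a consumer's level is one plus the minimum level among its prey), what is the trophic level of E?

Trophic level 2

A is a producer → level 1.
E eats A → level 2.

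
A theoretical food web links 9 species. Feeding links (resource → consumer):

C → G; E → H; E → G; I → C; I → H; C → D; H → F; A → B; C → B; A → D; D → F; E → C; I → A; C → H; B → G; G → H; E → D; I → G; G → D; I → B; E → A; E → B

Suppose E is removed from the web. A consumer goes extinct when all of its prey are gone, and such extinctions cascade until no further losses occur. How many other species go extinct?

Remove E.
Every predator of it retains at least one other prey: C still has I; A still has I; B still has I, C, A; G still has I, C, B; D still has C, A, G; H still has I, C, G.
No consumer loses all prey, so no secondary extinctions occur.

0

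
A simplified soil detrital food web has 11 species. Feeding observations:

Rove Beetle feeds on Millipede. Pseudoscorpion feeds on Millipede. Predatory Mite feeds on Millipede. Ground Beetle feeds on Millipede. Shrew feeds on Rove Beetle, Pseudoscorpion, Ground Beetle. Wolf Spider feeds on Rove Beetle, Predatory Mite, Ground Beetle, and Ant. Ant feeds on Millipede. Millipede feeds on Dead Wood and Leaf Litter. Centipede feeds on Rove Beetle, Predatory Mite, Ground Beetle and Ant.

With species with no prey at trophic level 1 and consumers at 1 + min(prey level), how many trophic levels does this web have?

Basal resources (level 1): Leaf Litter, Dead Wood.
Following each consumer down to its lowest-level prey: Leaf Litter → Millipede → Rove Beetle → Shrew (levels 1 through 4).
All prey of Shrew (Rove Beetle 3, Ground Beetle 3, Pseudoscorpion 3) are at level 3 or above, so Shrew is at level 1 + 3 = 4.
Every consumer has at least one prey at level 3 or below, so none exceeds level 4.

4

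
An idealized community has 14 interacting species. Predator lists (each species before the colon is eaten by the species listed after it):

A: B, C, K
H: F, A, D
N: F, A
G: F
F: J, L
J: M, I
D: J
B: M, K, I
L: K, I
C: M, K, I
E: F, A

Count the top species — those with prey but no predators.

3

Top species (has prey, but nothing eats it): M, K, I.
Count: 3.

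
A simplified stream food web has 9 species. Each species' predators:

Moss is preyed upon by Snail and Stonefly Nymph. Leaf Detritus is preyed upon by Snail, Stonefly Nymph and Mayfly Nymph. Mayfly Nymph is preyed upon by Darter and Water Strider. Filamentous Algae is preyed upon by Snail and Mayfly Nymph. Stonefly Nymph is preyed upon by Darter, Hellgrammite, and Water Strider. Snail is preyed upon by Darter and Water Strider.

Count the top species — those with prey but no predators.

Top species (has prey, but nothing eats it): Hellgrammite, Darter, Water Strider.
Count: 3.

3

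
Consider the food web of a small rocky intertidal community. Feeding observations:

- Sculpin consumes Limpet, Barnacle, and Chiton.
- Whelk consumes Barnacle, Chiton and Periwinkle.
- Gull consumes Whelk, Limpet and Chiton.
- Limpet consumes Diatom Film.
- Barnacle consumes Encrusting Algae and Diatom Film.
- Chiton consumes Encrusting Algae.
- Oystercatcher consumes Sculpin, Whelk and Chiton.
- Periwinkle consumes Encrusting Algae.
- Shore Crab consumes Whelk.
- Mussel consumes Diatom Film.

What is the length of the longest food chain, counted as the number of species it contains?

4 species

One longest chain: Diatom Film → Limpet → Sculpin → Oystercatcher.
It has 4 species and 3 links.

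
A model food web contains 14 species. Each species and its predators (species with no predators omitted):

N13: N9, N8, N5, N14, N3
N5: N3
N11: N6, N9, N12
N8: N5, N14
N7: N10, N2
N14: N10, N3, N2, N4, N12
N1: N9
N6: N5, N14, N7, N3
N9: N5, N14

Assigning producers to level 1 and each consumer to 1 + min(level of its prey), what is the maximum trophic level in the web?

3

Producers (level 1): N11, N13, N1.
Following each consumer down to its lowest-level prey: N13 → N14 → N2 (levels 1 through 3).
All prey of N2 (N14 2, N7 3) are at level 2 or above, so N2 is at level 1 + 2 = 3.
Every consumer has at least one prey at level 2 or below, so none exceeds level 3.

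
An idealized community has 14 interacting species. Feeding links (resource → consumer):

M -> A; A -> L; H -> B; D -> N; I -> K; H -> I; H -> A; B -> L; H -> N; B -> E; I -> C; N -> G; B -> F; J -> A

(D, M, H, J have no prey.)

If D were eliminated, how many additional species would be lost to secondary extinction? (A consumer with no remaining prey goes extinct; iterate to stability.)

Remove D.
Every predator of it retains at least one other prey: N still has H.
No consumer loses all prey, so no secondary extinctions occur.

0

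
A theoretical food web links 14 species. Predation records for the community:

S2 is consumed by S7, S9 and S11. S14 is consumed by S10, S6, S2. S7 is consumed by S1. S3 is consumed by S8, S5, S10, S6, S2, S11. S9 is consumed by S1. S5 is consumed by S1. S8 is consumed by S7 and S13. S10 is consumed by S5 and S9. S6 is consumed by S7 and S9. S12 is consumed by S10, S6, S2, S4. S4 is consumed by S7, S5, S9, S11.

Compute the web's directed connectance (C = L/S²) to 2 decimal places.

The web has S = 14 species and L = 29 feeding links.
C = L / S² = 29 / 196 = 0.1480 ≈ 0.15.

C = 0.15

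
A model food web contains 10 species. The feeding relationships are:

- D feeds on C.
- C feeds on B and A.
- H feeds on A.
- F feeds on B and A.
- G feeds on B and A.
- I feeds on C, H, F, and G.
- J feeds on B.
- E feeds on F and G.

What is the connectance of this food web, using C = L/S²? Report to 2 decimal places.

C = 0.15

The web has S = 10 species and L = 15 feeding links.
C = L / S² = 15 / 100 = 0.1500 ≈ 0.15.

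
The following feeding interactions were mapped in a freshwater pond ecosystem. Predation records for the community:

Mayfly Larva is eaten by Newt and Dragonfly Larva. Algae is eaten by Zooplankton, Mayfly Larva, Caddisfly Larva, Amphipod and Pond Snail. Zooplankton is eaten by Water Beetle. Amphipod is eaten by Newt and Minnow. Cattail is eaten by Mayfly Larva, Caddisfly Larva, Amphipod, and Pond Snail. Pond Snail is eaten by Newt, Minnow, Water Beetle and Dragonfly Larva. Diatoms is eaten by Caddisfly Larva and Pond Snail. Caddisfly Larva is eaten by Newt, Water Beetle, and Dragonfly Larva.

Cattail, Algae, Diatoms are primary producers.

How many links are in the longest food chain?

2 links

One longest chain: Cattail → Pond Snail → Minnow.
It has 3 species and 2 links.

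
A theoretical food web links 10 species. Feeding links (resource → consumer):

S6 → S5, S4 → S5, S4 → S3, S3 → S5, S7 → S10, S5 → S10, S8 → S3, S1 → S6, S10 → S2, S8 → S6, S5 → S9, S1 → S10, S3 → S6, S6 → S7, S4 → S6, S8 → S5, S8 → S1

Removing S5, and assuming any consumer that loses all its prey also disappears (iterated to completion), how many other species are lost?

Remove S5.
Round 1: S9 (all prey gone) → extinct.
No further losses. Total secondary extinctions: 1.

1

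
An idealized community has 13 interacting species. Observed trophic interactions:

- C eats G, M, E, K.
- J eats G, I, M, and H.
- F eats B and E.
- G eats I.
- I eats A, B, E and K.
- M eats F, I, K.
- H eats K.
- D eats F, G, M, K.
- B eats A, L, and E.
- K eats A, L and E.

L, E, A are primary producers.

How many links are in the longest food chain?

4 links

One longest chain: L → K → I → G → C.
It has 5 species and 4 links.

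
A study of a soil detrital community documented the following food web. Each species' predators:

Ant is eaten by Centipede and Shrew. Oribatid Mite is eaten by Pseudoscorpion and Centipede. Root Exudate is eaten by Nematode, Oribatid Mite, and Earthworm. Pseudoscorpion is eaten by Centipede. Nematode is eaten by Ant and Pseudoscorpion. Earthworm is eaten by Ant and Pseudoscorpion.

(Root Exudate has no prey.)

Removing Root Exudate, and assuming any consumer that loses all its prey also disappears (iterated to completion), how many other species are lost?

7

Remove Root Exudate.
Round 1: Nematode (all prey gone), Oribatid Mite (all prey gone), Earthworm (all prey gone) → extinct.
Round 2: Pseudoscorpion (all prey gone), Ant (all prey gone) → extinct.
Round 3: Shrew (all prey gone), Centipede (all prey gone) → extinct.
No further losses. Total secondary extinctions: 7.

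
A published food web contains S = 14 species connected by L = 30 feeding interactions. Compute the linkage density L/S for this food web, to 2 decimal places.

There are L = 30 links among S = 14 species.
L/S = 30/14 = 2.1429 ≈ 2.14.

L/S = 2.14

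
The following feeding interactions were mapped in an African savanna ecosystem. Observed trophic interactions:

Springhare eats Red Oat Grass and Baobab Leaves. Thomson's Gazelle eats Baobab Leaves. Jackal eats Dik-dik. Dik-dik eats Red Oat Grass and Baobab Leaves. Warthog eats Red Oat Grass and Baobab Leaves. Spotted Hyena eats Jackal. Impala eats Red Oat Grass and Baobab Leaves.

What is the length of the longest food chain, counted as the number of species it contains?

4 species

One longest chain: Red Oat Grass → Dik-dik → Jackal → Spotted Hyena.
It has 4 species and 3 links.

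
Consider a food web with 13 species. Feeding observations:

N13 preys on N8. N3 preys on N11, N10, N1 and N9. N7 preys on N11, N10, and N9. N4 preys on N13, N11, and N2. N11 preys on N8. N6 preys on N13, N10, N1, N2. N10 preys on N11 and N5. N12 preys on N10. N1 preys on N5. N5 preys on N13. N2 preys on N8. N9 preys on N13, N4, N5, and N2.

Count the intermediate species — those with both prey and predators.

8

Intermediate species (has both prey and predators): N2, N11, N13, N5, N4, N1, N10, N9.
Count: 8.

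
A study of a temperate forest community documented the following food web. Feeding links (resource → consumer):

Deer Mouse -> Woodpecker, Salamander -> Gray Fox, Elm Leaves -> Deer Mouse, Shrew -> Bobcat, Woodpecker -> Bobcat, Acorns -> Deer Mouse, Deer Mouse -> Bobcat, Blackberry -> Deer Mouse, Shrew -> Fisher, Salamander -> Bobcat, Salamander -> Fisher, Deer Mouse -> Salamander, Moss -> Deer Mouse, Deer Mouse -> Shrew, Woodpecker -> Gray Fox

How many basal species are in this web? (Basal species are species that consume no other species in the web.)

4

Basal species (no prey listed): Moss, Acorns, Elm Leaves, Blackberry.
Count: 4.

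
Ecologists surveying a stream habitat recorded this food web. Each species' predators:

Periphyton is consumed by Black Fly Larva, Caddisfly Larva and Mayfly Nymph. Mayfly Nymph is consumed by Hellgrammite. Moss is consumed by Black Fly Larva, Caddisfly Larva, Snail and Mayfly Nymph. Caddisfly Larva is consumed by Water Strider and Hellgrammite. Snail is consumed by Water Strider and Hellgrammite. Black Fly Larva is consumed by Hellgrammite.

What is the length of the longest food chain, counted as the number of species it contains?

One longest chain: Moss → Snail → Water Strider.
It has 3 species and 2 links.

3 species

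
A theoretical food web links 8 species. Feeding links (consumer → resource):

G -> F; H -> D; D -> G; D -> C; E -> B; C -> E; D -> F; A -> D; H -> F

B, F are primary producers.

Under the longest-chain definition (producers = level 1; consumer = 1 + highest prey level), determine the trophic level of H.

B is a producer → level 1.
E eats B → level 2.
C eats E → level 3.
D eats C (level 3); other prey at levels: F 1, G 2 → level 4.
H eats D (level 4); other prey at levels: F 1 → level 5.

Trophic level 5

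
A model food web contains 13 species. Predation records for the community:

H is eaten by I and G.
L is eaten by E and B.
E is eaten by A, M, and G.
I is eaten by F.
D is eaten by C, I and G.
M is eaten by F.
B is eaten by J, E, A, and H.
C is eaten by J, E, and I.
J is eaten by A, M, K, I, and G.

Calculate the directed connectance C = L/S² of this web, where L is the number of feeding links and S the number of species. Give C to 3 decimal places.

The web has S = 13 species and L = 24 feeding links.
C = L / S² = 24 / 169 = 0.1420 ≈ 0.142.

C = 0.142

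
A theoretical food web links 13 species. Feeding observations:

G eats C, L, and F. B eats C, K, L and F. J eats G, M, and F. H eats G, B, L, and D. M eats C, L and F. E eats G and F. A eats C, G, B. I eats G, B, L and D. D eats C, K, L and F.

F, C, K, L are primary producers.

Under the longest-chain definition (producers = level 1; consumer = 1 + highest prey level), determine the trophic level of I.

F is a producer → level 1.
G eats F (level 1); other prey at levels: C 1, L 1 → level 2.
I eats G (level 2); other prey at levels: L 1, B 2, D 2 → level 3.

Trophic level 3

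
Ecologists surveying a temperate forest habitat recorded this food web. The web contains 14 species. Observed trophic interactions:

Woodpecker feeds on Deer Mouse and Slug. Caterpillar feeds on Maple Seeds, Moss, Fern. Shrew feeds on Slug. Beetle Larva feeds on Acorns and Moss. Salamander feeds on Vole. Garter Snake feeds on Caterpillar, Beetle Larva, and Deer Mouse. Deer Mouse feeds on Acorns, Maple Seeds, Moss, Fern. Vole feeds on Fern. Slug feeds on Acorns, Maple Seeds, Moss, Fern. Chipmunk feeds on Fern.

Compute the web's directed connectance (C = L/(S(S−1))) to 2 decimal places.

C = 0.12

The web has S = 14 species and L = 22 feeding links.
C = L / (S(S−1)) = 22 / 182 = 0.1209 ≈ 0.12.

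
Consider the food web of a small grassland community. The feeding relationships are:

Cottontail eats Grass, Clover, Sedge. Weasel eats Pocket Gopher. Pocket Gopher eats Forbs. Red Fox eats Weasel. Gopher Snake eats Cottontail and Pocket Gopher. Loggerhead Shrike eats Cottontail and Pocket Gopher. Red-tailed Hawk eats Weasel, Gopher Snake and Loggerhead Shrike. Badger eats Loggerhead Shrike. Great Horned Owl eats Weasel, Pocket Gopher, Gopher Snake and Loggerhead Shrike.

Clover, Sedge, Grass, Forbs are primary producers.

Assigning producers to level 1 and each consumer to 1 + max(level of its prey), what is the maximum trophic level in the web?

4

Producers (level 1): Clover, Sedge, Grass, Forbs.
Forbs → Pocket Gopher → Weasel → Red-tailed Hawk gives Red-tailed Hawk level 4.
No species has a prey at level 4, so no species reaches level 5.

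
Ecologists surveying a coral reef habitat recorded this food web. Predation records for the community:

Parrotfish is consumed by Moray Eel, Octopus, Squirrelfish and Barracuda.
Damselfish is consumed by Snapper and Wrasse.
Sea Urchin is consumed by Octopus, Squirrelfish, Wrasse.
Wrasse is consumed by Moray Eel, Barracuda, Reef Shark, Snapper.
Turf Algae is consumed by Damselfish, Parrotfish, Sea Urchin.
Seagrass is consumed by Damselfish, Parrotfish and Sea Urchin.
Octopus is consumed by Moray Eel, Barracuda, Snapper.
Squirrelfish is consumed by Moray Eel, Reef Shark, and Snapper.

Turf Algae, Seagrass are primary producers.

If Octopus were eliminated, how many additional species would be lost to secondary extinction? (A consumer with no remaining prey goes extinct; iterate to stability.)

Remove Octopus.
Every predator of it retains at least one other prey: Barracuda still has Parrotfish, Wrasse; Moray Eel still has Parrotfish, Wrasse, Squirrelfish; Snapper still has Damselfish, Wrasse, Squirrelfish.
No consumer loses all prey, so no secondary extinctions occur.

0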